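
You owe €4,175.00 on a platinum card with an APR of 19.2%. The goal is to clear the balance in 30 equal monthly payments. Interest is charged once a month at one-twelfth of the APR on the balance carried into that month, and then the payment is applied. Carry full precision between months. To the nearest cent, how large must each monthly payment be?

Monthly rate r = 19.2%/12 = 1.6% = 0.016.
Level-payment amortization: P = B₀·r / (1 − (1+r)^(−n)) = 4175.00·0.016 / (1 − 1.016^(−30)).
Denominator 1 − (1+r)^(−30) = 0.378861053.
P = 66.8 / 0.378861053 ≈ 176.32.

€176.32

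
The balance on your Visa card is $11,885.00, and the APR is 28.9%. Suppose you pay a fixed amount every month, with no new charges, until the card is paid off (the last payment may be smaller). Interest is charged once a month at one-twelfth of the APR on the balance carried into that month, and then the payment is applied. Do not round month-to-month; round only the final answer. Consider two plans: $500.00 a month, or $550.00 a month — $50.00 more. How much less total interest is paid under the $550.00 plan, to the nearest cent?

$870.00

Monthly rate r = 28.9%/12 = 2.40833% = 0.0240833.
At $500.00/mo: n = ⌈−ln(1 − rB₀/P)/ln(1+r)⌉ = 36 payments (last $353.84); total interest = total paid − $11,885.00 = $5,968.84.
At $550.00/mo: 31 payments (last $483.84); total interest $5,098.84.
Interest saved = $5,968.84 − $5,098.84 = $870.00.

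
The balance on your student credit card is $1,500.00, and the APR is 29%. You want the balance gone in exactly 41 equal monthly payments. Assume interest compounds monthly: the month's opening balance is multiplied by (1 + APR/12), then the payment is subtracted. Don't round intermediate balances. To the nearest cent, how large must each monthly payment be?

$58.06

Monthly rate r = 29%/12 = 2.41667% = 0.0241667.
Level-payment amortization: P = B₀·r / (1 − (1+r)^(−n)) = 1500.00·0.0241667 / (1 − 1.02417^(−41)).
Denominator 1 − (1+r)^(−41) = 0.624332271.
P = 36.25 / 0.624332271 ≈ 58.06.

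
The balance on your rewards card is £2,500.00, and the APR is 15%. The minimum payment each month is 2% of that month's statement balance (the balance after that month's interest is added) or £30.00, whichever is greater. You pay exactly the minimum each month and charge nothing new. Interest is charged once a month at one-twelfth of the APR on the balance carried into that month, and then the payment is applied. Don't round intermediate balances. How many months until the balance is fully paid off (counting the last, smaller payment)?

145 months

Monthly rate r = 15%/12 = 1.25% = 0.0125.
While 2% of the post-interest balance exceeds £30.00, each month B ← (B·(1+r))·(1 − 0.02), i.e. B shrinks by the factor (1+r)·0.98 = 0.99225.
This holds for months 1–68. Entering month 69 the balance is £1,472.91; 2% of the post-interest balance is now below £30.00, so the flat £30.00 minimum applies from here.
From month 69 a fixed £30.00 at rate r clears £1,472.91 in 77 more payments. Total: 68 + 77 = 145 months.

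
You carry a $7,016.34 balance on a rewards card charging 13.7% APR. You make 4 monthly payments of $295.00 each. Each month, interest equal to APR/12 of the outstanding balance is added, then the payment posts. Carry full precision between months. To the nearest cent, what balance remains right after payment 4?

Monthly rate r = 13.7%/12 = 1.14167% = 0.0114167.
Each month: B ← B·(1+r) − $295.00.
Month 1: interest $80.10; balance after payment $6,801.44.
Month 2: interest $77.65; balance after payment $6,584.09.
Month 3: interest $75.17; balance after payment $6,364.26.
Month 4: interest $72.66; balance after payment $6,141.92.

$6,141.92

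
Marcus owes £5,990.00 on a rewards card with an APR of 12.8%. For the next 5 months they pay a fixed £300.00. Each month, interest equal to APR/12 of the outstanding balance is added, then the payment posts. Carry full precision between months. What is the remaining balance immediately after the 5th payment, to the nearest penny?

£4,784.01

Monthly rate r = 12.8%/12 = 1.06667% = 0.0106667.
Each month: B ← B·(1+r) − £300.00.
Month 1: interest £63.89; balance after payment £5,753.89.
Month 2: interest £61.37; balance after payment £5,515.27.
Month 3: interest £58.83; balance after payment £5,274.10.
Month 4: interest £56.26; balance after payment £5,030.35.
Month 5: interest £53.66; balance after payment £4,784.01.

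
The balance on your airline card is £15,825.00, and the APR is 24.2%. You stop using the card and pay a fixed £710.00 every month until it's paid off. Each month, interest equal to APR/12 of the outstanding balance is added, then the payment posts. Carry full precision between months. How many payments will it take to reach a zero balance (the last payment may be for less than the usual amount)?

30 payments

Monthly rate r = 24.2%/12 = 2.01667% = 0.0201667.
Recurrence: B ← B·(1+r) − £710.00.
Month 1: interest £319.14; balance after payment £15,434.14.
Month 2: interest £311.26; balance after payment £15,035.39.
Closed form: n = −ln(1 − rB₀/P)/ln(1+r) = −ln(0.55051)/ln(1.02017) ≈ 29.896, so the balance reaches zero during payment 30.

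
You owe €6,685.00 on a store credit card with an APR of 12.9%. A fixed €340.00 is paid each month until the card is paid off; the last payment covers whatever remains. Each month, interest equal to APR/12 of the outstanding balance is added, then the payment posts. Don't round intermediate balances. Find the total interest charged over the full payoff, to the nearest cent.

Monthly rate r = 12.9%/12 = 1.075% = 0.01075.
Payoff takes n = ⌈−ln(1 − rB₀/P)/ln(1+r)⌉ = ⌈22.207⌉ = 23 payments; the last is €70.65.
Total paid = 22·€340.00 + €70.65 = €7,550.65.
Total interest = total paid − principal = €7,550.65 − €6,685.00 = €865.65.

€865.65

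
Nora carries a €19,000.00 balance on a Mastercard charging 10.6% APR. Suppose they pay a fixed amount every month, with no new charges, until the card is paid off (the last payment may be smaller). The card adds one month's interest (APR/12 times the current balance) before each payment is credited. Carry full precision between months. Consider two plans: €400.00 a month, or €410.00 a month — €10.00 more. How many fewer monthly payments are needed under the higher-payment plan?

2 fewer payments

Monthly rate r = 10.6%/12 = 0.883333% = 0.00883333.
At €400.00/mo: n = ⌈−ln(1 − rB₀/P)/ln(1+r)⌉ = 62 payments (last €343.23); total interest = total paid − €19,000.00 = €5,743.23.
At €410.00/mo: 60 payments (last €356.97); total interest €5,546.97.
Payments saved = 62 − 60 = 2.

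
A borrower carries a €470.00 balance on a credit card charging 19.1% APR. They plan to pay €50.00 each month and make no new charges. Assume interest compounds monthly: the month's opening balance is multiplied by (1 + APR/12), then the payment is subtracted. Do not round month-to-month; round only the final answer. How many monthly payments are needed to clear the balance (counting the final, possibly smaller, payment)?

11 months

Monthly rate r = 19.1%/12 = 1.59167% = 0.0159167.
Recurrence: B ← B·(1+r) − €50.00.
Month 1: interest €7.48; balance after payment €427.48.
Month 2: interest €6.80; balance after payment €384.28.
Closed form: n = −ln(1 − rB₀/P)/ln(1+r) = −ln(0.85038)/ln(1.01592) ≈ 10.263, so the balance reaches zero during payment 11.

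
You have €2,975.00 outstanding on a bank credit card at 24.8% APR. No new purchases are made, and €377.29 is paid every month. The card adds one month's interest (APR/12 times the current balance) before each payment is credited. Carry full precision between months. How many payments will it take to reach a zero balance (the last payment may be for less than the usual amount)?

Monthly rate r = 24.8%/12 = 2.06667% = 0.0206667.
Recurrence: B ← B·(1+r) − €377.29.
Month 1: interest €61.48; balance after payment €2,659.19.
Month 2: interest €54.96; balance after payment €2,336.86.
Closed form: n = −ln(1 − rB₀/P)/ln(1+r) = −ln(0.83704)/ln(1.02067) ≈ 8.696, so the balance reaches zero during payment 9.

9 months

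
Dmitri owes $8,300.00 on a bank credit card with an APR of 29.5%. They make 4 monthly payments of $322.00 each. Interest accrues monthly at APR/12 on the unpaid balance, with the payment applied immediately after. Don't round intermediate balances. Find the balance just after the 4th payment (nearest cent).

$7,810.48

Monthly rate r = 29.5%/12 = 2.45833% = 0.0245833.
Each month: B ← B·(1+r) − $322.00.
Month 1: interest $204.04; balance after payment $8,182.04.
Month 2: interest $201.14; balance after payment $8,061.18.
Month 3: interest $198.17; balance after payment $7,937.35.
Month 4: interest $195.13; balance after payment $7,810.48.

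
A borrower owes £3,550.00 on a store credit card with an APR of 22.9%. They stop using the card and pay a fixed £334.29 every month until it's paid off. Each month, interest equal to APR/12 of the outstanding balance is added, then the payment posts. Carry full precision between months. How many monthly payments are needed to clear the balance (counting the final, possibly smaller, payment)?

Monthly rate r = 22.9%/12 = 1.90833% = 0.0190833.
Recurrence: B ← B·(1+r) − £334.29.
Month 1: interest £67.75; balance after payment £3,283.46.
Month 2: interest £62.66; balance after payment £3,011.83.
Closed form: n = −ln(1 − rB₀/P)/ln(1+r) = −ln(0.79734)/ln(1.01908) ≈ 11.980, so the balance reaches zero during payment 12.

12 months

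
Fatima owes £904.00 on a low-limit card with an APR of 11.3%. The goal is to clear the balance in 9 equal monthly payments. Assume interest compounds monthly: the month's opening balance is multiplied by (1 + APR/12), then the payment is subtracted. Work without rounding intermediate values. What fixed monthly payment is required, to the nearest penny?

Monthly rate r = 11.3%/12 = 0.941667% = 0.00941667.
Level-payment amortization: P = B₀·r / (1 − (1+r)^(−n)) = 904.00·0.00941667 / (1 − 1.00942^(−9)).
Denominator 1 − (1+r)^(−9) = 0.0808936652.
P = 8.51267 / 0.0808936652 ≈ 105.23.

£105.23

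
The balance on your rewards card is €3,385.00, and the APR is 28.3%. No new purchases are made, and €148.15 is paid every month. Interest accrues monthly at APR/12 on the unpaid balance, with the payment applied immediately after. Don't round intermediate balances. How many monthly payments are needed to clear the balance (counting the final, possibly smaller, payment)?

34 payments

Monthly rate r = 28.3%/12 = 2.35833% = 0.0235833.
Recurrence: B ← B·(1+r) − €148.15.
Month 1: interest €79.83; balance after payment €3,316.68.
Month 2: interest €78.22; balance after payment €3,246.75.
Closed form: n = −ln(1 − rB₀/P)/ln(1+r) = −ln(0.46116)/ln(1.02358) ≈ 33.206, so the balance reaches zero during payment 34.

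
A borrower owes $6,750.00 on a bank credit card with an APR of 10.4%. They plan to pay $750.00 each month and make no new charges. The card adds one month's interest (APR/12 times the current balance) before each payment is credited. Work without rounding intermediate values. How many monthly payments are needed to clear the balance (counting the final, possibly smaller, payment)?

10 months

Monthly rate r = 10.4%/12 = 0.866667% = 0.00866667.
Recurrence: B ← B·(1+r) − $750.00.
Month 1: interest $58.50; balance after payment $6,058.50.
Month 2: interest $52.51; balance after payment $5,361.01.
Closed form: n = −ln(1 − rB₀/P)/ln(1+r) = −ln(0.922)/ln(1.00867) ≈ 9.411, so the balance reaches zero during payment 10.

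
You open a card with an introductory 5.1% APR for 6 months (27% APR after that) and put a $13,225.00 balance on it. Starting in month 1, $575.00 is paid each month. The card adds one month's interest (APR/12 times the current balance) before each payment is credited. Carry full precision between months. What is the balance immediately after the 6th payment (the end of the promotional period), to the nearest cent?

$10,078.98

Promo months 1–6 at r₀ = 5.1%/12 = 0.00425; months 7+ at r₁ = 27%/12 = 0.0225.
After month 6: iterate B ← B·(1+r₀) − $575.00 for 6 months → $10,078.98.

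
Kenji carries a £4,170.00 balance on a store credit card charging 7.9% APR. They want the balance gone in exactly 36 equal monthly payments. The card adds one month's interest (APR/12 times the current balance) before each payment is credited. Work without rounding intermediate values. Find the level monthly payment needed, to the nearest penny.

Monthly rate r = 7.9%/12 = 0.658333% = 0.00658333.
Level-payment amortization: P = B₀·r / (1 − (1+r)^(−n)) = 4170.00·0.00658333 / (1 − 1.00658^(−36)).
Denominator 1 − (1+r)^(−36) = 0.21039565.
P = 27.4525 / 0.21039565 ≈ 130.48.

£130.48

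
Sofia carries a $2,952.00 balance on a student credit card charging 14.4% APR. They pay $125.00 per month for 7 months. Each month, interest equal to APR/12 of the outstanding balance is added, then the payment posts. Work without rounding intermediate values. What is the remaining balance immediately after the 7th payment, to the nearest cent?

Monthly rate r = 14.4%/12 = 1.2% = 0.012.
Each month: B ← B·(1+r) − $125.00.
Month 1: interest $35.42; balance after payment $2,862.42.
Month 2: interest $34.35; balance after payment $2,771.77.
Month 3: interest $33.26; balance after payment $2,680.03.
Month 4: interest $32.16; balance after payment $2,587.19.
Month 5: interest $31.05; balance after payment $2,493.24.
Month 6: interest $29.92; balance after payment $2,398.16.
Month 7: interest $28.78; balance after payment $2,301.94.

$2,301.94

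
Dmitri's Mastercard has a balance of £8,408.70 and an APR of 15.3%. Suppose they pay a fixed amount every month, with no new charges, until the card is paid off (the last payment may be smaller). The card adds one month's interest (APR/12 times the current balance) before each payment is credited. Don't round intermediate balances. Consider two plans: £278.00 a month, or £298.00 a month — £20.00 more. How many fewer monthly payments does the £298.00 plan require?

3 fewer payments

Monthly rate r = 15.3%/12 = 1.275% = 0.01275.
At £278.00/mo: n = ⌈−ln(1 − rB₀/P)/ln(1+r)⌉ = 39 payments (last £126.71); total interest = total paid − £8,408.70 = £2,282.01.
At £298.00/mo: 36 payments (last £59.01); total interest £2,080.31.
Payments saved = 39 − 36 = 3.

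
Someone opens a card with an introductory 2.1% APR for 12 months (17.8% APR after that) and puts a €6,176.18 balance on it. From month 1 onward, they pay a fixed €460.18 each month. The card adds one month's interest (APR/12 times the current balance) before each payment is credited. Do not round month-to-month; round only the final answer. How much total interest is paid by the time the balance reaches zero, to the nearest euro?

Promo months 1–12 at r₀ = 2.1%/12 = 0.00175; months 13+ at r₁ = 17.8%/12 = 0.0148333.
After month 12: iterate B ← B·(1+r₀) − €460.18 for 12 months → €731.51.
Then at r₁ with €460.18/mo: n₂ = −ln(1 − r₁·B/P)/ln(1+r₁) ≈ 1.62 → 2 more payments.
Total paid = 13·€460.18 + €286.37 = €6,268.71; interest = €6,268.71 − €6,176.18 = €92.53.

€93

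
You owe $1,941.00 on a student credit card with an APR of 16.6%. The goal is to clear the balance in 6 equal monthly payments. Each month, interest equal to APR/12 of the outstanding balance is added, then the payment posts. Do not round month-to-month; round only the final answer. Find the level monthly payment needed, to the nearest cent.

$339.34

Monthly rate r = 16.6%/12 = 1.38333% = 0.0138333.
Level-payment amortization: P = B₀·r / (1 − (1+r)^(−n)) = 1941.00·0.0138333 / (1 − 1.01383^(−6)).
Denominator 1 − (1+r)^(−6) = 0.0791251682.
P = 26.8505 / 0.0791251682 ≈ 339.34.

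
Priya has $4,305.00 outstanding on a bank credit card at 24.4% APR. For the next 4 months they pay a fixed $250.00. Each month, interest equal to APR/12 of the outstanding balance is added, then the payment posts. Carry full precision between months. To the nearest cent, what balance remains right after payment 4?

Monthly rate r = 24.4%/12 = 2.03333% = 0.0203333.
Each month: B ← B·(1+r) − $250.00.
Month 1: interest $87.53; balance after payment $4,142.53.
Month 2: interest $84.23; balance after payment $3,976.77.
Month 3: interest $80.86; balance after payment $3,807.63.
Month 4: interest $77.42; balance after payment $3,635.05.

$3,635.05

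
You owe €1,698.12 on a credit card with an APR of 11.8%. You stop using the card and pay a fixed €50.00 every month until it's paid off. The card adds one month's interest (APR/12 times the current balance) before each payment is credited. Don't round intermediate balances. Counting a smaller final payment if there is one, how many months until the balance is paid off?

42 months

Monthly rate r = 11.8%/12 = 0.983333% = 0.00983333.
Recurrence: B ← B·(1+r) − €50.00.
Month 1: interest €16.70; balance after payment €1,664.82.
Month 2: interest €16.37; balance after payment €1,631.19.
Closed form: n = −ln(1 − rB₀/P)/ln(1+r) = −ln(0.66604)/ln(1.00983) ≈ 41.533, so the balance reaches zero during payment 42.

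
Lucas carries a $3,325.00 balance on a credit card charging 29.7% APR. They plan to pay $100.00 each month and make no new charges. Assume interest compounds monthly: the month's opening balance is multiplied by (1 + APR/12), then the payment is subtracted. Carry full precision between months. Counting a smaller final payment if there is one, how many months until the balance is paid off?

Monthly rate r = 29.7%/12 = 2.475% = 0.02475.
Recurrence: B ← B·(1+r) − $100.00.
Month 1: interest $82.29; balance after payment $3,307.29.
Month 2: interest $81.86; balance after payment $3,289.15.
Closed form: n = −ln(1 − rB₀/P)/ln(1+r) = −ln(0.17706)/ln(1.02475) ≈ 70.812, so the balance reaches zero during payment 71.

71 payments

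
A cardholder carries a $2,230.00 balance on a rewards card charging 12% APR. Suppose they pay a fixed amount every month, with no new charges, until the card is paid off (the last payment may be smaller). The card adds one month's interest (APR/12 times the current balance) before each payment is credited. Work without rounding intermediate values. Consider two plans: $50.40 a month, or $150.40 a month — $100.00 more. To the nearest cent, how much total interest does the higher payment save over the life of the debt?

Monthly rate r = 12%/12 = 1% = 0.01.
At $50.40/mo: n = ⌈−ln(1 − rB₀/P)/ln(1+r)⌉ = 59 payments (last $36.03); total interest = total paid − $2,230.00 = $729.23.
At $150.40/mo: 17 payments (last $19.46); total interest $195.86.
Interest saved = $729.23 − $195.86 = $533.37.

$533.37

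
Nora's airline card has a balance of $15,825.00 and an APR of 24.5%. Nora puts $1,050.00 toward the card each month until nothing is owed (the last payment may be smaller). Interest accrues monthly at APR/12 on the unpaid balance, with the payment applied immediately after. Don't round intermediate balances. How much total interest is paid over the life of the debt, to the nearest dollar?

$3,282

Monthly rate r = 24.5%/12 = 2.04167% = 0.0204167.
Payoff takes n = ⌈−ln(1 − rB₀/P)/ln(1+r)⌉ = ⌈18.195⌉ = 19 payments; the last is $206.84.
Total paid = 18·$1,050.00 + $206.84 = $19,106.84.
Total interest = total paid − principal = $19,106.84 − $15,825.00 = $3,281.84.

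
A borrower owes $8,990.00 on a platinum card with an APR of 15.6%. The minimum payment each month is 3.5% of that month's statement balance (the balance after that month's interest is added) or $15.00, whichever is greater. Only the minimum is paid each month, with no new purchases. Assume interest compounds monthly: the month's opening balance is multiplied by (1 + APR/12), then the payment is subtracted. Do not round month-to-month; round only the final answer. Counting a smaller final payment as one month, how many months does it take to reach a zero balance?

170 months

Monthly rate r = 15.6%/12 = 1.3% = 0.013.
While 3.5% of the post-interest balance exceeds $15.00, each month B ← (B·(1+r))·(1 − 0.035), i.e. B shrinks by the factor (1+r)·0.965 = 0.97754.
This holds for months 1–135. Entering month 136 the balance is $419.01; 3.5% of the post-interest balance is now below $15.00, so the flat $15.00 minimum applies from here.
From month 136 a fixed $15.00 at rate r clears $419.01 in 35 more payments. Total: 135 + 35 = 170 months.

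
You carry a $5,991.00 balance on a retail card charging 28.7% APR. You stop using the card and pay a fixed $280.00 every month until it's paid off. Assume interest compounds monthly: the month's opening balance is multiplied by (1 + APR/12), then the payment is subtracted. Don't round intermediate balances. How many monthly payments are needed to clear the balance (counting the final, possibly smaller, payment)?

31 payments

Monthly rate r = 28.7%/12 = 2.39167% = 0.0239167.
Recurrence: B ← B·(1+r) − $280.00.
Month 1: interest $143.28; balance after payment $5,854.28.
Month 2: interest $140.01; balance after payment $5,714.30.
Closed form: n = −ln(1 − rB₀/P)/ln(1+r) = −ln(0.48827)/ln(1.02392) ≈ 30.331, so the balance reaches zero during payment 31.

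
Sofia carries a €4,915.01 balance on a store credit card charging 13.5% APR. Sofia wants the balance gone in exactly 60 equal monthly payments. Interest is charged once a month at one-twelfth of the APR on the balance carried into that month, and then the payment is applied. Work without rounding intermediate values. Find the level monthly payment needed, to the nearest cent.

€113.09

Monthly rate r = 13.5%/12 = 1.125% = 0.01125.
Level-payment amortization: P = B₀·r / (1 − (1+r)^(−n)) = 4915.01·0.01125 / (1 − 1.01125^(−60)).
Denominator 1 − (1+r)^(−60) = 0.488921134.
P = 55.2939 / 0.488921134 ≈ 113.09.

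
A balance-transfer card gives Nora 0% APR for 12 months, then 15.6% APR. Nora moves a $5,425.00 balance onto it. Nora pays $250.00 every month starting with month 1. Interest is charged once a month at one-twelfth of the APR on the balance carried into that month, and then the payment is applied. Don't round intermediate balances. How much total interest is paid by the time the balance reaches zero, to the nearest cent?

$184.31

Promo months 1–12 at r₀ = 0%/12 = 0; months 13+ at r₁ = 15.6%/12 = 0.013.
After month 12 (no interest yet): B = $5,425.00 − 12·$250.00 = $2,425.00.
Then at r₁ with $250.00/mo: n₂ = −ln(1 − r₁·B/P)/ln(1+r₁) ≈ 10.44 → 11 more payments.
Total paid = 22·$250.00 + $109.31 = $5,609.31; interest = $5,609.31 − $5,425.00 = $184.31.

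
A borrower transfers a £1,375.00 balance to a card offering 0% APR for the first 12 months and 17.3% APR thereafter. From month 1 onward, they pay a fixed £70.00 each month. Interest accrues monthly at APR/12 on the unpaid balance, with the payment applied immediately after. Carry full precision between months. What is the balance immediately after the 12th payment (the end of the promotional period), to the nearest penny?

Promo months 1–12 at r₀ = 0%/12 = 0; months 13+ at r₁ = 17.3%/12 = 0.0144167.
After month 12 (no interest yet): B = £1,375.00 − 12·£70.00 = £535.00.

£535.00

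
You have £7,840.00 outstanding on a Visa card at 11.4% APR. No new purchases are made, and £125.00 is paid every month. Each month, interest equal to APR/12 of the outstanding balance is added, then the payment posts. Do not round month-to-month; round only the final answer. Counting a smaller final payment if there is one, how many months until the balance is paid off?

96 months

Monthly rate r = 11.4%/12 = 0.95% = 0.0095.
Recurrence: B ← B·(1+r) − £125.00.
Month 1: interest £74.48; balance after payment £7,789.48.
Month 2: interest £74.00; balance after payment £7,738.48.
Closed form: n = −ln(1 − rB₀/P)/ln(1+r) = −ln(0.40416)/ln(1.0095) ≈ 95.815, so the balance reaches zero during payment 96.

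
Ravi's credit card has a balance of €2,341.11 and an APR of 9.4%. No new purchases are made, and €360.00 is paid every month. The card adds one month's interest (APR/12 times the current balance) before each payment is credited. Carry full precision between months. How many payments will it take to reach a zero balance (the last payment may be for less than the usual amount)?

7 payments

Monthly rate r = 9.4%/12 = 0.783333% = 0.00783333.
Recurrence: B ← B·(1+r) − €360.00.
Month 1: interest €18.34; balance after payment €1,999.45.
Month 2: interest €15.66; balance after payment €1,655.11.
Closed form: n = −ln(1 − rB₀/P)/ln(1+r) = −ln(0.94906)/ln(1.00783) ≈ 6.701, so the balance reaches zero during payment 7.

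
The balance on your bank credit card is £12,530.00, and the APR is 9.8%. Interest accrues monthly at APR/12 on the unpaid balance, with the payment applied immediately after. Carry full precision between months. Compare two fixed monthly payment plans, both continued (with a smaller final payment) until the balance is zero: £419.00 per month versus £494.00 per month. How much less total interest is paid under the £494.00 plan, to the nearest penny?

Monthly rate r = 9.8%/12 = 0.816667% = 0.00816667.
At £419.00/mo: n = ⌈−ln(1 − rB₀/P)/ln(1+r)⌉ = 35 payments (last £178.99); total interest = total paid − £12,530.00 = £1,894.99.
At £494.00/mo: 29 payments (last £266.14); total interest £1,568.14.
Interest saved = £1,894.99 − £1,568.14 = £326.85.

£326.85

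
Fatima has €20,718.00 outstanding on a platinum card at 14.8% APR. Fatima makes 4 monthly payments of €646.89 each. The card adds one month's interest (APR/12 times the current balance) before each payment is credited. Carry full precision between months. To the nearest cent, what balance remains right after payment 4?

€19,123.33

Monthly rate r = 14.8%/12 = 1.23333% = 0.0123333.
Each month: B ← B·(1+r) − €646.89.
Month 1: interest €255.52; balance after payment €20,326.63.
Month 2: interest €250.70; balance after payment €19,930.44.
Month 3: interest €245.81; balance after payment €19,529.36.
Month 4: interest €240.86; balance after payment €19,123.33.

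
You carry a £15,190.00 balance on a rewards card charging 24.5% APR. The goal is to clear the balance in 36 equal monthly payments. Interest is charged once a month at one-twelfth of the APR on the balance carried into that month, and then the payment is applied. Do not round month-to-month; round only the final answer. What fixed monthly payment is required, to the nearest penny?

£599.94

Monthly rate r = 24.5%/12 = 2.04167% = 0.0204167.
Level-payment amortization: P = B₀·r / (1 − (1+r)^(−n)) = 15190.00·0.0204167 / (1 − 1.02042^(−36)).
Denominator 1 − (1+r)^(−36) = 0.516931813.
P = 310.129 / 0.516931813 ≈ 599.94.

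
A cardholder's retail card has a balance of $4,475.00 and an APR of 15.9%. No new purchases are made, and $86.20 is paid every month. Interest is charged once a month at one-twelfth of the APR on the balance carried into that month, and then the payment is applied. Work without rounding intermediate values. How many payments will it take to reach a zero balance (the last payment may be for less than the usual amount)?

89 payments

Monthly rate r = 15.9%/12 = 1.325% = 0.01325.
Recurrence: B ← B·(1+r) − $86.20.
Month 1: interest $59.29; balance after payment $4,448.09.
Month 2: interest $58.94; balance after payment $4,420.83.
Closed form: n = −ln(1 − rB₀/P)/ln(1+r) = −ln(0.31214)/ln(1.01325) ≈ 88.453, so the balance reaches zero during payment 89.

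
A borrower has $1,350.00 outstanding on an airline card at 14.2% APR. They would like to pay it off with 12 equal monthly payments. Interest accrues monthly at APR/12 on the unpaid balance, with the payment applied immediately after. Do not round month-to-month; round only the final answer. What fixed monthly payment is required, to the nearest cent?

$121.34

Monthly rate r = 14.2%/12 = 1.18333% = 0.0118333.
Level-payment amortization: P = B₀·r / (1 − (1+r)^(−n)) = 1350.00·0.0118333 / (1 − 1.01183^(−12)).
Denominator 1 − (1+r)^(−12) = 0.131655196.
P = 15.975 / 0.131655196 ≈ 121.34.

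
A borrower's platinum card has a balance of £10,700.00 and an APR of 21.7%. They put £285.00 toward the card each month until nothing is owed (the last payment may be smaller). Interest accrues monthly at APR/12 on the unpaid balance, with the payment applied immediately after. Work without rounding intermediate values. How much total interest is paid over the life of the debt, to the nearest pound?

£7,367

Monthly rate r = 21.7%/12 = 1.80833% = 0.0180833.
Payoff takes n = ⌈−ln(1 − rB₀/P)/ln(1+r)⌉ = ⌈63.390⌉ = 64 payments; the last is £111.72.
Total paid = 63·£285.00 + £111.72 = £18,066.72.
Total interest = total paid − principal = £18,066.72 − £10,700.00 = £7,366.72.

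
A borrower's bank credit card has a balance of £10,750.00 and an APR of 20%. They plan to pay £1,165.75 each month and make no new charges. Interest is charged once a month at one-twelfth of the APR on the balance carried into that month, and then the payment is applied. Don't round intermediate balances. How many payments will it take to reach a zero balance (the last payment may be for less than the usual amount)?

11 payments

Monthly rate r = 20%/12 = 1.66667% = 0.0166667.
Recurrence: B ← B·(1+r) − £1,165.75.
Month 1: interest £179.17; balance after payment £9,763.42.
Month 2: interest £162.72; balance after payment £8,760.39.
Closed form: n = −ln(1 − rB₀/P)/ln(1+r) = −ln(0.84631)/ln(1.01667) ≈ 10.096, so the balance reaches zero during payment 11.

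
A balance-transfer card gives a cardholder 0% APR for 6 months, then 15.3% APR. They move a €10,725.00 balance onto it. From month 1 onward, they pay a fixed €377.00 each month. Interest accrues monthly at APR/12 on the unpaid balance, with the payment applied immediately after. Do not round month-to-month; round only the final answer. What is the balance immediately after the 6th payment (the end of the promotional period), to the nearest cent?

Promo months 1–6 at r₀ = 0%/12 = 0; months 7+ at r₁ = 15.3%/12 = 0.01275.
After month 6 (no interest yet): B = €10,725.00 − 6·€377.00 = €8,463.00.

€8,463.00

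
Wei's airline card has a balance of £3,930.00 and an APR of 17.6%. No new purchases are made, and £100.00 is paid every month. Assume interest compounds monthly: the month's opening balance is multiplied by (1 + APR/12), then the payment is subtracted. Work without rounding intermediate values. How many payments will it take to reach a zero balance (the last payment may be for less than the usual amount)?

Monthly rate r = 17.6%/12 = 1.46667% = 0.0146667.
Recurrence: B ← B·(1+r) − £100.00.
Month 1: interest £57.64; balance after payment £3,887.64.
Month 2: interest £57.02; balance after payment £3,844.66.
Closed form: n = −ln(1 − rB₀/P)/ln(1+r) = −ln(0.4236)/ln(1.01467) ≈ 58.994, so the balance reaches zero during payment 59.

59 payments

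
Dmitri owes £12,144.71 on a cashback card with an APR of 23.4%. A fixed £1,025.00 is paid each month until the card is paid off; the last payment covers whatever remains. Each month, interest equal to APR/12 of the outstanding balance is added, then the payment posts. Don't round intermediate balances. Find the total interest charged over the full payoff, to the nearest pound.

£1,802

Monthly rate r = 23.4%/12 = 1.95% = 0.0195.
Payoff takes n = ⌈−ln(1 − rB₀/P)/ln(1+r)⌉ = ⌈13.604⌉ = 14 payments; the last is £621.42.
Total paid = 13·£1,025.00 + £621.42 = £13,946.42.
Total interest = total paid − principal = £13,946.42 − £12,144.71 = £1,801.71.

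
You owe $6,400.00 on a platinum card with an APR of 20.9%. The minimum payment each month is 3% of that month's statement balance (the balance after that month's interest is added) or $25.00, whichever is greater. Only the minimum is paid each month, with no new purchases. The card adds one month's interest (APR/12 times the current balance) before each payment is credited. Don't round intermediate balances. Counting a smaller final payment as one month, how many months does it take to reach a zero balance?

Monthly rate r = 20.9%/12 = 1.74167% = 0.0174167.
While 3% of the post-interest balance exceeds $25.00, each month B ← (B·(1+r))·(1 − 0.03), i.e. B shrinks by the factor (1+r)·0.97 = 0.98689.
This holds for months 1–156. Entering month 157 the balance is $817.32; 3% of the post-interest balance is now below $25.00, so the flat $25.00 minimum applies from here.
From month 157 a fixed $25.00 at rate r clears $817.32 in 49 more payments. Total: 156 + 49 = 205 months.

205 months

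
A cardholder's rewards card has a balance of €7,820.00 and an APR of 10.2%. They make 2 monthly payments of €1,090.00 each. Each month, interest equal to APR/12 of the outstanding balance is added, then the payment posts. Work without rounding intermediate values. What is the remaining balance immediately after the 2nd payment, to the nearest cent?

Monthly rate r = 10.2%/12 = 0.85% = 0.0085.
Each month: B ← B·(1+r) − €1,090.00.
Month 1: interest €66.47; balance after payment €6,796.47.
Month 2: interest €57.77; balance after payment €5,764.24.

€5,764.24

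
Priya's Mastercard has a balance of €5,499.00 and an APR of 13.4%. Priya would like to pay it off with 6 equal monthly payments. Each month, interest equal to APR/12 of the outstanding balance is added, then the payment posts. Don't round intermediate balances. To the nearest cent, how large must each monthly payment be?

Monthly rate r = 13.4%/12 = 1.11667% = 0.0111667.
Level-payment amortization: P = B₀·r / (1 − (1+r)^(−n)) = 5499.00·0.0111667 / (1 − 1.01117^(−6)).
Denominator 1 − (1+r)^(−6) = 0.064457476.
P = 61.4055 / 0.064457476 ≈ 952.65.

€952.65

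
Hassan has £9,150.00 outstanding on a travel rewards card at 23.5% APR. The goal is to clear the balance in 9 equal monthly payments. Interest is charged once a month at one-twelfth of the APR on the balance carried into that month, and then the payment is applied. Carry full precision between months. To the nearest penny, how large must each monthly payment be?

£1,118.79

Monthly rate r = 23.5%/12 = 1.95833% = 0.0195833.
Level-payment amortization: P = B₀·r / (1 − (1+r)^(−n)) = 9150.00·0.0195833 / (1 − 1.01958^(−9)).
Denominator 1 − (1+r)^(−9) = 0.160162135.
P = 179.188 / 0.160162135 ≈ 1118.79.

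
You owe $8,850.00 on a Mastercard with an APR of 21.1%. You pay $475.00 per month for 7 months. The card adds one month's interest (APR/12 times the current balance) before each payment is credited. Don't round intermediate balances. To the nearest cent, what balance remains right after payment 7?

$6,492.84

Monthly rate r = 21.1%/12 = 1.75833% = 0.0175833.
Each month: B ← B·(1+r) − $475.00.
Month 1: interest $155.61; balance after payment $8,530.61.
Month 2: interest $150.00; balance after payment $8,205.61.
Month 3: interest $144.28; balance after payment $7,874.89.
Month 4: interest $138.47; balance after payment $7,538.36.
Month 5: interest $132.55; balance after payment $7,195.91.
Month 6: interest $126.53; balance after payment $6,847.44.
Month 7: interest $120.40; balance after payment $6,492.84.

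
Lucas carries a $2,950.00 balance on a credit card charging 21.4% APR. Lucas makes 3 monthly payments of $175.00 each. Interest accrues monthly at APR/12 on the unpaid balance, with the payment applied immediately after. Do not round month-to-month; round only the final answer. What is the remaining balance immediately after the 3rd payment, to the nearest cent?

$2,576.24

Monthly rate r = 21.4%/12 = 1.78333% = 0.0178333.
Each month: B ← B·(1+r) − $175.00.
Month 1: interest $52.61; balance after payment $2,827.61.
Month 2: interest $50.43; balance after payment $2,703.03.
Month 3: interest $48.20; balance after payment $2,576.24.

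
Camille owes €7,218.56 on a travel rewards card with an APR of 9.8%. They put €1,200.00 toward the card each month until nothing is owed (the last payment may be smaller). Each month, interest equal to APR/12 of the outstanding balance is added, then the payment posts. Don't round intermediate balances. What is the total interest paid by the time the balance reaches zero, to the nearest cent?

€214.29

Monthly rate r = 9.8%/12 = 0.816667% = 0.00816667.
Payoff takes n = ⌈−ln(1 − rB₀/P)/ln(1+r)⌉ = ⌈6.193⌉ = 7 payments; the last is €232.85.
Total paid = 6·€1,200.00 + €232.85 = €7,432.85.
Total interest = total paid − principal = €7,432.85 − €7,218.56 = €214.29.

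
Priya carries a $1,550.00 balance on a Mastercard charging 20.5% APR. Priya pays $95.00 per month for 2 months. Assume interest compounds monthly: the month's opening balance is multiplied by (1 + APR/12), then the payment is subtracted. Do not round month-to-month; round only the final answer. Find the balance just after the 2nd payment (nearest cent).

$1,411.79

Monthly rate r = 20.5%/12 = 1.70833% = 0.0170833.
Each month: B ← B·(1+r) − $95.00.
Month 1: interest $26.48; balance after payment $1,481.48.
Month 2: interest $25.31; balance after payment $1,411.79.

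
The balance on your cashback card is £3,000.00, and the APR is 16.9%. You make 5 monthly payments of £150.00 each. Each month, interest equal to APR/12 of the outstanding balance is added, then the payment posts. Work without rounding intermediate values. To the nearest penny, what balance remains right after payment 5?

£2,445.86

Monthly rate r = 16.9%/12 = 1.40833% = 0.0140833.
Each month: B ← B·(1+r) − £150.00.
Month 1: interest £42.25; balance after payment £2,892.25.
Month 2: interest £40.73; balance after payment £2,782.98.
Month 3: interest £39.19; balance after payment £2,672.18.
Month 4: interest £37.63; balance after payment £2,559.81.
Month 5: interest £36.05; balance after payment £2,445.86.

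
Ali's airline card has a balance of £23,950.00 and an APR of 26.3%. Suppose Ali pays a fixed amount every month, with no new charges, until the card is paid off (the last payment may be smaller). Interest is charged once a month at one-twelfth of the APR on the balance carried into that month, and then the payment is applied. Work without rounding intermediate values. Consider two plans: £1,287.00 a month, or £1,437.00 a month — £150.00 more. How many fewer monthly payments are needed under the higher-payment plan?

Monthly rate r = 26.3%/12 = 2.19167% = 0.0219167.
At £1,287.00/mo: n = ⌈−ln(1 − rB₀/P)/ln(1+r)⌉ = 25 payments (last £220.32); total interest = total paid − £23,950.00 = £7,158.32.
At £1,437.00/mo: 21 payments (last £1,390.36); total interest £6,180.36.
Payments saved = 25 − 21 = 4.

4 fewer payments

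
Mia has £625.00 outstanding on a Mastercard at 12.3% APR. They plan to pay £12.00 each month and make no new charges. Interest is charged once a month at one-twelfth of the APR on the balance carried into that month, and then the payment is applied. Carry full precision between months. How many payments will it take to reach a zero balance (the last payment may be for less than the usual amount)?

75 payments

Monthly rate r = 12.3%/12 = 1.025% = 0.01025.
Recurrence: B ← B·(1+r) − £12.00.
Month 1: interest £6.41; balance after payment £619.41.
Month 2: interest £6.35; balance after payment £613.76.
Closed form: n = −ln(1 − rB₀/P)/ln(1+r) = −ln(0.46615)/ln(1.01025) ≈ 74.845, so the balance reaches zero during payment 75.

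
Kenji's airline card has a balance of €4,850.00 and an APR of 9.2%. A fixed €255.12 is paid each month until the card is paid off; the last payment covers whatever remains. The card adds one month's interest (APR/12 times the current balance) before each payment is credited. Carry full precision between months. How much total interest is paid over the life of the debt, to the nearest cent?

€412.33

Monthly rate r = 9.2%/12 = 0.766667% = 0.00766667.
Payoff takes n = ⌈−ln(1 − rB₀/P)/ln(1+r)⌉ = ⌈20.626⌉ = 21 payments; the last is €159.93.
Total paid = 20·€255.12 + €159.93 = €5,262.33.
Total interest = total paid − principal = €5,262.33 − €4,850.00 = €412.33.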